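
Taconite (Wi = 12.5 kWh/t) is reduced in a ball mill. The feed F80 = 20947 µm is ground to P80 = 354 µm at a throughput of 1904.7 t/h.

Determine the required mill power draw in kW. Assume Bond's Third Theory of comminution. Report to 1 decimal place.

W = 10·Wi·[P80^(−½) − F80^(−½)]
W = 10·12.5·(1/√354 − 1/√20947) = 10·12.5·(0.046240) = 5.7800 kWh/t
Power = W × throughput = 5.7800 kWh/t × 1904.7 t/h = 11009.2 kW

P = 11009.2 kW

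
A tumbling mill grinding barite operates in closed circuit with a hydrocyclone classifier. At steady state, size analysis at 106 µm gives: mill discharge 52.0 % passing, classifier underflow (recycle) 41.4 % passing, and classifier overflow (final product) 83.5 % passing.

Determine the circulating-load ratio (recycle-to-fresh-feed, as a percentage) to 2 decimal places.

CL = 297.17 %

Balance %-passing 106 µm (r = R/F):
d + r·d = r·u + o → r(d−u) = o−d
r = (83.5 − 52.0)/(52.0 − 41.4) = 31.5/10.6 = 2.9717
CL = 100·r = 297.17 %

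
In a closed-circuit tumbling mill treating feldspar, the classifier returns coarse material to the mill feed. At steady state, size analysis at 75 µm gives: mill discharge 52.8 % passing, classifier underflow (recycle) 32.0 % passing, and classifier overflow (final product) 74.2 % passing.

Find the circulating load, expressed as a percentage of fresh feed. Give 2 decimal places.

Mass balance on the −75 µm fraction:
d + r·d = r·u + o → r(d−u) = o−d
r = (74.2 − 52.8)/(52.8 − 32.0) = 21.4/20.8 = 1.0288
CL = 100·r = 102.88 %

CL = 102.88 %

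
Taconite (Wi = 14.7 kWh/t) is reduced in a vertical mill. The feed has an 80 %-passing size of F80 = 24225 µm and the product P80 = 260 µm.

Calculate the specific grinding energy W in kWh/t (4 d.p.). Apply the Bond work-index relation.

W = 10 Wi (P80^-0.5 − F80^-0.5)
1/√260 = 0.062017;  1/√24225 = 0.006425
W = 10·14.7·(0.062017 − 0.006425) = 8.1721 kWh/t

W = 8.1721 kWh/t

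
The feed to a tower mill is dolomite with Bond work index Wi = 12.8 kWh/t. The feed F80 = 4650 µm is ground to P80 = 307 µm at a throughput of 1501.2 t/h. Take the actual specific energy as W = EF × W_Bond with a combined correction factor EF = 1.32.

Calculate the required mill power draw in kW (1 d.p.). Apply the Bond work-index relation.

W_Bond = 10·Wi·(1/√P₈₀ − 1/√F₈₀)
W = 10·12.8·(1/√307 − 1/√4650) = 10·12.8·(0.042408) = 5.4283 kWh/t
With EF = 1.32: W = 5.4283·1.32 = 7.1653 kWh/t
Mill draw = 7.1653 × 1501.2 = 10756.6 kW

P = 10756.6 kW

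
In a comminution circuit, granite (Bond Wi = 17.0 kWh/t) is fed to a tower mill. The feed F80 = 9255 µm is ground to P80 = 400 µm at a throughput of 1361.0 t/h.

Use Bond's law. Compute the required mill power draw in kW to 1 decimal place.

W = 10 Wi (P80^-0.5 − F80^-0.5)
W = 10·17.0·(1/√400 − 1/√9255) = 10·17.0·(0.039605) = 6.7329 kWh/t
P = W·T = 6.7329·1361.0 = 9163.5 kW

P = 9163.5 kW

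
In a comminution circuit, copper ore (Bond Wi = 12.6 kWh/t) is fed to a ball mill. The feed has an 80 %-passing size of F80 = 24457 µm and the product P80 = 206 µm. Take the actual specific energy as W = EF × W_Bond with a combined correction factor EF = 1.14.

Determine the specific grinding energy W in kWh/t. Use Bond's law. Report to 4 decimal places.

W = 9.0894 kWh/t

W = 10·Wi·(P80^(-½) − F80^(-½))
1/√206 = 0.069673;  1/√24457 = 0.006394
W = 10·12.6·(0.069673 − 0.006394) = 7.9731 kWh/t
With EF = 1.14: W = 7.9731·1.14 = 9.0894 kWh/t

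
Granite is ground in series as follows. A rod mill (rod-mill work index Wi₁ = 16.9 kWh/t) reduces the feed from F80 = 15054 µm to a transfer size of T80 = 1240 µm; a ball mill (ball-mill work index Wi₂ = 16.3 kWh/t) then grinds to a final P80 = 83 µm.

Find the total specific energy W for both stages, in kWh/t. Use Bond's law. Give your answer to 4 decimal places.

W = 10 Wi (1/√P80 − 1/√F80)  [Bond]
Stage 1 (15054→1240 µm, Wi₁=16.9): W₁ = 10·16.9·(0.028398 − 0.008150) = 3.4219 kWh/t
Stage 2 (1240→83 µm, Wi₂=16.3): W₂ = 10·16.3·(0.109764 − 0.028398) = 13.2627 kWh/t
W = W₁ + W₂ = 3.4219 + 13.2627 = 16.6846 kWh/t

W = 16.6846 kWh/t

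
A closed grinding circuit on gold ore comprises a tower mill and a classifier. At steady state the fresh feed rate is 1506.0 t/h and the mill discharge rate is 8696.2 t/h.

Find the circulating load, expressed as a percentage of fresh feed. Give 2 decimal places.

CL = 477.44 %

Mill node: discharge = fresh + recycle.
R = M − F = 8696.2 − 1506.0 = 7190.2 t/h
CL = 100·R/F = 100·7190.2/1506.0 = 477.44 %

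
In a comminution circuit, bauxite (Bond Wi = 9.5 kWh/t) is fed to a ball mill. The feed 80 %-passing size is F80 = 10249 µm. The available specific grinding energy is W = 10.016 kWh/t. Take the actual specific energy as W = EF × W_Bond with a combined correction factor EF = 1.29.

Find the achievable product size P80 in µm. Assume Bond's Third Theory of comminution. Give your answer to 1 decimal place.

W_Bond = 10·Wi·(1/√P₈₀ − 1/√F₈₀)
W_Bond = W / EF = 10.016 / 1.29 = 7.7643 kWh/t
P80^(−½) = W_Bond/(10 Wi) + F80^(−½)
  = 7.7643/(10·9.5) + 1/√10249 = 0.081730 + 0.009878 = 0.091608
P80 = (1/0.091608)² = 10.9161² = 119.16 µm

P80 = 119.2 µm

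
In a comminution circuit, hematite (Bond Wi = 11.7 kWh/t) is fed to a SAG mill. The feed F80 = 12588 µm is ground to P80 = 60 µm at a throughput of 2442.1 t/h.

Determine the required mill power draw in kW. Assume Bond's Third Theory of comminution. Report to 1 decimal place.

P = 34340.4 kW

Bond: W = 10·Wi·(1/√P80 − 1/√F80)
W = 10·11.7·(1/√60 − 1/√12588) = 10·11.7·(0.120186) = 14.0618 kWh/t
Mill draw = 14.0618 × 2442.1 = 34340.4 kW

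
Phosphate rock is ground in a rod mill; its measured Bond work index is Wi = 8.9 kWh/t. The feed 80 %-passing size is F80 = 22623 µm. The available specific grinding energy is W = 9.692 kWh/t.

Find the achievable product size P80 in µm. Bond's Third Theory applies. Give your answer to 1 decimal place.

P80 = 74.9 µm

Bond: W = 10·Wi·(1/√P80 − 1/√F80)
⇒ 1/√P80 = W/(10·Wi) + 1/√F80
  = 9.6920/(10·8.9) + 1/√22623 = 0.108899 + 0.006649 = 0.115547
P80 = (1/0.115547)² = 8.6545² = 74.90 µm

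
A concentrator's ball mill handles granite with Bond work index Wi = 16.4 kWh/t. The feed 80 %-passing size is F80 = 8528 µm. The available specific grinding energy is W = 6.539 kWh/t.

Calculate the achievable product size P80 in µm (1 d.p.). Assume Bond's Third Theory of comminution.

W = 10·Wi·[P80^(−½) − F80^(−½)]
1/√P80 = 1/√F80 + W/(10·Wi)
  = 6.5390/(10·16.4) + 1/√8528 = 0.039872 + 0.010829 = 0.050701
P80 = (1/0.050701)² = 19.7236² = 389.02 µm

P80 = 389.0 µm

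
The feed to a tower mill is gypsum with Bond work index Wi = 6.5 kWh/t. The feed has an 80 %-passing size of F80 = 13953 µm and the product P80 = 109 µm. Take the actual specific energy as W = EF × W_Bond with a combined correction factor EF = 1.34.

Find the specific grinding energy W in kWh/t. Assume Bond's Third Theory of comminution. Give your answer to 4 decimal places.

Bond:  W = 10 Wi (1/√P − 1/√F)
1/√109 = 0.095783;  1/√13953 = 0.008466
W = 10·6.5·(0.095783 − 0.008466) = 5.6756 kWh/t
With EF = 1.34: W = 5.6756·1.34 = 7.6053 kWh/t

W = 7.6053 kWh/t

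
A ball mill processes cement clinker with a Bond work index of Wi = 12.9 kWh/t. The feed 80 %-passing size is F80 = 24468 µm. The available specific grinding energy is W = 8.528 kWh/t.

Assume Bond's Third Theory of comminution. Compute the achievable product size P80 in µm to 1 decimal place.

W = 10 Wi / √P80 − 10 Wi / √F80
⇒ 1/√P80 = W/(10·Wi) + 1/√F80
  = 8.5280/(10·12.9) + 1/√24468 = 0.066109 + 0.006393 = 0.072501
P80 = (1/0.072501)² = 13.7928² = 190.24 µm

P80 = 190.2 µm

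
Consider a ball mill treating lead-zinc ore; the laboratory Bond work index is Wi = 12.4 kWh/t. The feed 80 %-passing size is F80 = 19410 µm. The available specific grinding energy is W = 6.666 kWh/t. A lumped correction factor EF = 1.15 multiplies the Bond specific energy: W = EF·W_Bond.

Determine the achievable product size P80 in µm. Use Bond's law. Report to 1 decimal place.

P80 = 343.9 µm

W = 10 Wi (1/√P80 − 1/√F80)  [Bond]
W_Bond = W / EF = 6.666 / 1.15 = 5.7965 kWh/t
⇒ 1/√P80 = W_Bond/(10·Wi) + 1/√F80
  = 5.7965/(10·12.4) + 1/√19410 = 0.046746 + 0.007178 = 0.053924
P80 = (1/0.053924)² = 18.5447² = 343.90 µm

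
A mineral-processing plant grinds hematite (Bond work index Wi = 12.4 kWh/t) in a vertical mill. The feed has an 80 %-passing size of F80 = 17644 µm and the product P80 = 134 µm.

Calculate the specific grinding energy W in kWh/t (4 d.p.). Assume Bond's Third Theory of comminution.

Bond: W = 10·Wi·(1/√P80 − 1/√F80)
1/√134 = 0.086387;  1/√17644 = 0.007528
W = 10·12.4·(0.086387 − 0.007528) = 9.7784 kWh/t

W = 9.7784 kWh/t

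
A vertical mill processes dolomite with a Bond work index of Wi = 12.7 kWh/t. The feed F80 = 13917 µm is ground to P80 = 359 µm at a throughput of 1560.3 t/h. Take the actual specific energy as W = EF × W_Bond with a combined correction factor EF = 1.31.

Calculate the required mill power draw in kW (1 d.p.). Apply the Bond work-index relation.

W_Bond = 10·Wi·(1/√P₈₀ − 1/√F₈₀)
W = 10·12.7·(1/√359 − 1/√13917) = 10·12.7·(0.044301) = 5.6263 kWh/t
Apply correction: 5.6263 × 1.31 = 7.3704 kWh/t
Power = W × throughput = 7.3704 kWh/t × 1560.3 t/h = 11500.0 kW

P = 11500.0 kW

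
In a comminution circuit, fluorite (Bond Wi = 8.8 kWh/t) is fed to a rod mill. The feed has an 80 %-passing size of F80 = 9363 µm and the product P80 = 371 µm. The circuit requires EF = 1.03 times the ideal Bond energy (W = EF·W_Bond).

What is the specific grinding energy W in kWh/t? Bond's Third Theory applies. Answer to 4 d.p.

W = 3.7691 kWh/t

W = 10 Wi / √P80 − 10 Wi / √F80
1/√371 = 0.051917;  1/√9363 = 0.010335
W = 10·8.8·(0.051917 − 0.010335) = 3.6593 kWh/t
Corrected W = EF·W_Bond = 1.03·3.6593 = 3.7691 kWh/t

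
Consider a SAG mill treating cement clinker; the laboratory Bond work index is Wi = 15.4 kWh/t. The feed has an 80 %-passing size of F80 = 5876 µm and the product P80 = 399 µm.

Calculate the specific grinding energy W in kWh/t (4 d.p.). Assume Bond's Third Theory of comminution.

W = 5.7006 kWh/t

Bond: W = 10·Wi·(1/√P80 − 1/√F80)
1/√399 = 0.050063;  1/√5876 = 0.013045
W = 10·15.4·(0.050063 − 0.013045) = 5.7006 kWh/t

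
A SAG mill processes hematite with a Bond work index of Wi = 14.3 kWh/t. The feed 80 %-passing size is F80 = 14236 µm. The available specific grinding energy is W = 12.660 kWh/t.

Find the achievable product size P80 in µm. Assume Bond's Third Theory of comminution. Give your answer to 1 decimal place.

W_Bond = 10·Wi·(1/√P₈₀ − 1/√F₈₀)
P80^(−½) = W/(10 Wi) + F80^(−½)
  = 12.6600/(10·14.3) + 1/√14236 = 0.088531 + 0.008381 = 0.096913
P80 = (1/0.096913)² = 10.3186² = 106.47 µm

P80 = 106.5 µm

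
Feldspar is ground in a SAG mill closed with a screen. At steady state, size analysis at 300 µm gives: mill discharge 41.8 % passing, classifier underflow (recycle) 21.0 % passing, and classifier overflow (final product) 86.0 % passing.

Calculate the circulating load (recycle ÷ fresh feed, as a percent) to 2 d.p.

CL = 212.50 %

Let r = R/F. Size balance at 300 µm:
Fd + Rd = Ru + Fo ⇒ R/F = (o−d)/(d−u)
r = (86.0 − 41.8)/(41.8 − 21.0) = 44.2/20.8 = 2.1250
CL = 100·r = 212.50 %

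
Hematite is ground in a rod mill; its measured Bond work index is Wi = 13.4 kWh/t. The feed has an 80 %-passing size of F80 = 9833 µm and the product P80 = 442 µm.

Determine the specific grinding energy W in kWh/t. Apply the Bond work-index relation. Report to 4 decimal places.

W_Bond = 10·Wi·(1/√P₈₀ − 1/√F₈₀)
1/√442 = 0.047565;  1/√9833 = 0.010085
W = 10·13.4·(0.047565 − 0.010085) = 5.0224 kWh/t

W = 5.0224 kWh/t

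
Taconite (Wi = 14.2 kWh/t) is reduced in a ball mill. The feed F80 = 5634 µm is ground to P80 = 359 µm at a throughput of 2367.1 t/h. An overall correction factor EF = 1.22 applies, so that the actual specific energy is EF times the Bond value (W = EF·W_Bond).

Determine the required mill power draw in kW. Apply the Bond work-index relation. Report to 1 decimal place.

P = 16179.7 kW

W = 10 Wi (P80^-0.5 − F80^-0.5)
W = 10·14.2·(1/√359 − 1/√5634) = 10·14.2·(0.039455) = 5.6027 kWh/t
Corrected W = EF·W_Bond = 1.22·5.6027 = 6.8352 kWh/t
P = W·T = 6.8352·2367.1 = 16179.7 kW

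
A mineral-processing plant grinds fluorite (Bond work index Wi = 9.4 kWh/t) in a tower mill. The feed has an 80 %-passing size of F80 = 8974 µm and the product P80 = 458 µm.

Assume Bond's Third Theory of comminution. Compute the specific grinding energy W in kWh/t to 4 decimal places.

W = 3.4001 kWh/t

W = 10·Wi·[P80^(−½) − F80^(−½)]
1/√458 = 0.046727;  1/√8974 = 0.010556
W = 10·9.4·(0.046727 − 0.010556) = 3.4001 kWh/t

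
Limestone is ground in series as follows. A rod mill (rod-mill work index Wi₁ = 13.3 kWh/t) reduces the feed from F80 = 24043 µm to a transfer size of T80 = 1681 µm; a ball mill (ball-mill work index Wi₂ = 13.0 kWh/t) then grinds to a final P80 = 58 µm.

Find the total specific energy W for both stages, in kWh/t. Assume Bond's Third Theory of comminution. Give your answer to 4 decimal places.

W = 16.2853 kWh/t

W = 10 Wi (P80^-0.5 − F80^-0.5)
Stage 1 (24043→1681 µm, Wi₁=13.3): W₁ = 10·13.3·(0.024390 − 0.006449) = 2.3862 kWh/t
Stage 2 (1681→58 µm, Wi₂=13.0): W₂ = 10·13.0·(0.131306 − 0.024390) = 13.8991 kWh/t
W = W₁ + W₂ = 2.3862 + 13.8991 = 16.2853 kWh/t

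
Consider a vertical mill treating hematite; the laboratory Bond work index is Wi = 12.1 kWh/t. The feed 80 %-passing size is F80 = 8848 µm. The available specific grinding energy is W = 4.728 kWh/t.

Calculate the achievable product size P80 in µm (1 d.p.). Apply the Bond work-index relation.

P80 = 404.8 µm

W = 10·Wi·(P80^(-½) − F80^(-½))
P80^-0.5 = F80^-0.5 + W/(10 Wi)
  = 4.7280/(10·12.1) + 1/√8848 = 0.039074 + 0.010631 = 0.049705
P80 = (1/0.049705)² = 20.1185² = 404.75 µm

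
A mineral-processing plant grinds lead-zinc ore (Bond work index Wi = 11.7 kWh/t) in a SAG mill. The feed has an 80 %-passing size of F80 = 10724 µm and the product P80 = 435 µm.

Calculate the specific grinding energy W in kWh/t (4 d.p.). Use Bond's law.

W = 10 Wi (1/√P80 − 1/√F80)  [Bond]
1/√435 = 0.047946;  1/√10724 = 0.009657
W = 10·11.7·(0.047946 − 0.009657) = 4.4799 kWh/t

W = 4.4799 kWh/t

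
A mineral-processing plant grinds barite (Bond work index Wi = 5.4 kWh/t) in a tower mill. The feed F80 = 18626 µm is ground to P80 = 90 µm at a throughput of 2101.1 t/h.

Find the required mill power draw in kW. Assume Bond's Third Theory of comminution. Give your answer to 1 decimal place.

Bond:  W = 10 Wi (1/√P − 1/√F)
W = 10·5.4·(1/√90 − 1/√18626) = 10·5.4·(0.098082) = 5.2964 kWh/t
Mill draw = 5.2964 × 2101.1 = 11128.3 kW

P = 11128.3 kW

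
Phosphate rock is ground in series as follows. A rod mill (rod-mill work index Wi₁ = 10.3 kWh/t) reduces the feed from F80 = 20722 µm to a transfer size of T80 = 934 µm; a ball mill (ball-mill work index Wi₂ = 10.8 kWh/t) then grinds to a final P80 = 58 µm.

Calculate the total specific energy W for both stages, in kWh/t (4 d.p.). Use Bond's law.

W = 13.3020 kWh/t

W = 10·Wi·(P80^(-½) − F80^(-½))
Stage 1 (20722→934 µm, Wi₁=10.3): W₁ = 10·10.3·(0.032721 − 0.006947) = 2.6547 kWh/t
Stage 2 (934→58 µm, Wi₂=10.8): W₂ = 10·10.8·(0.131306 − 0.032721) = 10.6472 kWh/t
W = W₁ + W₂ = 2.6547 + 10.6472 = 13.3020 kWh/t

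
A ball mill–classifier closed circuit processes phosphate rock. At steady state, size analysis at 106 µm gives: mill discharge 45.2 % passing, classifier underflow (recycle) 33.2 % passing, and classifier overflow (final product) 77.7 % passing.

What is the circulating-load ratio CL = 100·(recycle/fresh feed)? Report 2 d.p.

Let r = R/F. Size balance at 106 µm:
Fd + Rd = Ru + Fo ⇒ R/F = (o−d)/(d−u)
r = (77.7 − 45.2)/(45.2 − 33.2) = 32.5/12.0 = 2.7083
CL = 100·r = 270.83 %

CL = 270.83 %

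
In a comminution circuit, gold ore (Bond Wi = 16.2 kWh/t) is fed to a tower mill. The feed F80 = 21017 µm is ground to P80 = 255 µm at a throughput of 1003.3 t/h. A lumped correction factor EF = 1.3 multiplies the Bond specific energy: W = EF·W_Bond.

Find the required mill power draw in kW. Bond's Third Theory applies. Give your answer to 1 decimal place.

P = 11774.3 kW

W_Bond = 10·Wi·(1/√P₈₀ − 1/√F₈₀)
W = 10·16.2·(1/√255 − 1/√21017) = 10·16.2·(0.055725) = 9.0274 kWh/t
With EF = 1.3: W = 9.0274·1.3 = 11.7356 kWh/t
Mill draw = 11.7356 × 1003.3 = 11774.3 kW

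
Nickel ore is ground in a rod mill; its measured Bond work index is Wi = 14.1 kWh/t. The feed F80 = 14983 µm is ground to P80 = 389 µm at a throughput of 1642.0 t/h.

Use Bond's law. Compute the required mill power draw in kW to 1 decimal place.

Bond: W = 10·Wi·(1/√P80 − 1/√F80)
W = 10·14.1·(1/√389 − 1/√14983) = 10·14.1·(0.042532) = 5.9971 kWh/t
Mill draw = 5.9971 × 1642.0 = 9847.2 kW

P = 9847.2 kW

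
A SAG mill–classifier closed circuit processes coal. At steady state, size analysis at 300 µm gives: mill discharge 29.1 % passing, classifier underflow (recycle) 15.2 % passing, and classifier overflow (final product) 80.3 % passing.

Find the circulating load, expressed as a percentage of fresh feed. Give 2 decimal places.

Let r = R/F. Size balance at 300 µm:
(1+r)·d = r·u + o ⇒ r = (o−d)/(d−u)
r = (80.3 − 29.1)/(29.1 − 15.2) = 51.2/13.9 = 3.6835
CL = 100·r = 368.35 %

CL = 368.35 %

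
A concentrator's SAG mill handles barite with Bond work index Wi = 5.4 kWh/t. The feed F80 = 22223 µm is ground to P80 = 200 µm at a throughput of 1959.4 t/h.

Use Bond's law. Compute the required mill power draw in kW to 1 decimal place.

P = 6772.0 kW

Bond:  W = 10 Wi (1/√P − 1/√F)
W = 10·5.4·(1/√200 − 1/√22223) = 10·5.4·(0.064003) = 3.4561 kWh/t
P_mill = W·ṁ = 3.4561·1959.4 = 6772.0 kW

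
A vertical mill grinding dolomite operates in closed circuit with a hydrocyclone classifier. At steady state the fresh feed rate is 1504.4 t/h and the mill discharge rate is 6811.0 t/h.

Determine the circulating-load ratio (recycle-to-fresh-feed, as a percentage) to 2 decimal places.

CL = 352.74 %

Mill node: discharge = fresh + recycle.
R = M − F = 6811.0 − 1504.4 = 5306.6 t/h
CL = 100·R/F = 100·5306.6/1504.4 = 352.74 %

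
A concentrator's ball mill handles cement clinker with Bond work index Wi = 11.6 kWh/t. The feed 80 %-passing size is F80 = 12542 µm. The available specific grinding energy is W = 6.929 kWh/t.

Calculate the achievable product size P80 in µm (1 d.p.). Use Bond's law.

P80 = 212.1 µm

W = 10 Wi (P80^-0.5 − F80^-0.5)
1/√P80 = 1/√F80 + W/(10·Wi)
  = 6.9290/(10·11.6) + 1/√12542 = 0.059733 + 0.008929 = 0.068662
P80 = (1/0.068662)² = 14.5641² = 212.11 µm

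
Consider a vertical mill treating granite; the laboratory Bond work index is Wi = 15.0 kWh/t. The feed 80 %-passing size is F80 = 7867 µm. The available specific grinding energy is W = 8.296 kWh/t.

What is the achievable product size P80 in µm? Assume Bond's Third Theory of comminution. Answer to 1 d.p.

P80 = 225.6 µm

Bond: W = 10·Wi·(1/√P80 − 1/√F80)
1/√P80 = 1/√F80 + W/(10·Wi)
  = 8.2960/(10·15.0) + 1/√7867 = 0.055307 + 0.011274 = 0.066581
P80 = (1/0.066581)² = 15.0193² = 225.58 µm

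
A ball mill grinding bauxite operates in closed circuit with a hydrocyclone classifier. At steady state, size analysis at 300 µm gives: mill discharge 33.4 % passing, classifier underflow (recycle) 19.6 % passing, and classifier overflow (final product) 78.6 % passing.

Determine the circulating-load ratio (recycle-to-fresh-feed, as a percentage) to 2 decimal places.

CL = 327.54 %

Balance %-passing 300 µm (r = R/F):
(1+r)d = ru + o → r = (o−d)/(d−u)
r = (78.6 − 33.4)/(33.4 − 19.6) = 45.2/13.8 = 3.2754
CL = 100·r = 327.54 %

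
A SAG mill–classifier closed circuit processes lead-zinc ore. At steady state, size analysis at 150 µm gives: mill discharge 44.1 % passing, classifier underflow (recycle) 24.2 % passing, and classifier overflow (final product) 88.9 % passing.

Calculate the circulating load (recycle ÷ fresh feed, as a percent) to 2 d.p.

CL = 225.13 %

Classifier node, passing 150 µm:
(1+r)·d = r·u + o ⇒ r = (o−d)/(d−u)
r = (88.9 − 44.1)/(44.1 − 24.2) = 44.8/19.9 = 2.2513
CL = 100·r = 225.13 %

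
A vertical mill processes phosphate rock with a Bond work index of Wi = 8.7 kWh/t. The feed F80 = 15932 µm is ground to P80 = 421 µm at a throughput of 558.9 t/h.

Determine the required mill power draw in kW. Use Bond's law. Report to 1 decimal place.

P = 1984.6 kW

W = 10 Wi (1/√P80 − 1/√F80)  [Bond]
W = 10·8.7·(1/√421 − 1/√15932) = 10·8.7·(0.040814) = 3.5509 kWh/t
Power = W × throughput = 3.5509 kWh/t × 558.9 t/h = 1984.6 kW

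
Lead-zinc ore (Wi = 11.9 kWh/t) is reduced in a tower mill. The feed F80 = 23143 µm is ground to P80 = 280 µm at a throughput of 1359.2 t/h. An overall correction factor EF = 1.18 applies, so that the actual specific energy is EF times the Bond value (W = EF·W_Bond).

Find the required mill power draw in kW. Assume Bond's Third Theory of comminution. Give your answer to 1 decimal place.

P = 10151.4 kW

W = 10 Wi / √P80 − 10 Wi / √F80
W = 10·11.9·(1/√280 − 1/√23143) = 10·11.9·(0.053188) = 6.3294 kWh/t
With EF = 1.18: W = 6.3294·1.18 = 7.4687 kWh/t
Mill draw = 7.4687 × 1359.2 = 10151.4 kW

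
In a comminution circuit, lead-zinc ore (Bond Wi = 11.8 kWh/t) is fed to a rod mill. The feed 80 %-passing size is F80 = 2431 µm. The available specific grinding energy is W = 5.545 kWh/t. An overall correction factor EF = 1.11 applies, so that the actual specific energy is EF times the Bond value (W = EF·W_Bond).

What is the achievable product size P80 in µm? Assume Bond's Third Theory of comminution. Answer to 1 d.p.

W = 10 Wi (1/√P80 − 1/√F80)  [Bond]
W_Bond = W / EF = 5.545 / 1.11 = 4.9955 kWh/t
P80^-0.5 = F80^-0.5 + W_Bond/(10 Wi)
  = 4.9955/(10·11.8) + 1/√2431 = 0.042335 + 0.020282 = 0.062617
P80 = (1/0.062617)² = 15.9702² = 255.05 µm

P80 = 255.0 µm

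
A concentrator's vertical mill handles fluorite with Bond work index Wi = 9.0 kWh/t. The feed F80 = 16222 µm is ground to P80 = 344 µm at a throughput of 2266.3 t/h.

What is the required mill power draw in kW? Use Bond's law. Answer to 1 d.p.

P = 9395.7 kW

Bond: W = 10·Wi·(1/√P80 − 1/√F80)
W = 10·9.0·(1/√344 − 1/√16222) = 10·9.0·(0.046065) = 4.1458 kWh/t
P = W·T = 4.1458·2266.3 = 9395.7 kW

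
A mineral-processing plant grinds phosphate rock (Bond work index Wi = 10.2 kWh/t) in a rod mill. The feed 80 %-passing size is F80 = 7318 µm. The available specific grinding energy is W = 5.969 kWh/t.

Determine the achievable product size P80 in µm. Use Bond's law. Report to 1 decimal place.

P80 = 202.9 µm

W = 10 Wi (P80^-0.5 − F80^-0.5)
P80^-0.5 = F80^-0.5 + W/(10 Wi)
  = 5.9690/(10·10.2) + 1/√7318 = 0.058520 + 0.011690 = 0.070209
P80 = (1/0.070209)² = 14.2431² = 202.87 µm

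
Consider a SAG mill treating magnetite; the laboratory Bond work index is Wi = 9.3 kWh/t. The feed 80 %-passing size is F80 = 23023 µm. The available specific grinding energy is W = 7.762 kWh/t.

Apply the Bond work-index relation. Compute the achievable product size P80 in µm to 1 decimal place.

P80 = 123.3 µm

W = 10·Wi·[P80^(−½) − F80^(−½)]
⇒ 1/√P80 = W/(10·Wi) + 1/√F80
  = 7.7620/(10·9.3) + 1/√23023 = 0.083462 + 0.006591 = 0.090053
P80 = (1/0.090053)² = 11.1046² = 123.31 µm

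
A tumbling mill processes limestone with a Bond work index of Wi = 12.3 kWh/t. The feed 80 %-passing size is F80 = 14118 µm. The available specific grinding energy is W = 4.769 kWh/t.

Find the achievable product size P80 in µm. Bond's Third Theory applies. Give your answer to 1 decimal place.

P80 = 449.1 µm

W_Bond = 10·Wi·(1/√P₈₀ − 1/√F₈₀)
P80^(−½) = W/(10 Wi) + F80^(−½)
  = 4.7690/(10·12.3) + 1/√14118 = 0.038772 + 0.008416 = 0.047189
P80 = (1/0.047189)² = 21.1916² = 449.08 µm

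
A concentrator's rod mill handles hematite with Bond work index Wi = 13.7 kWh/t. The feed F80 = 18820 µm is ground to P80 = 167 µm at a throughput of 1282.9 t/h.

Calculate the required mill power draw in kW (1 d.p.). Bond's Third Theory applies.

Bond:  W = 10 Wi (1/√P − 1/√F)
W = 10·13.7·(1/√167 − 1/√18820) = 10·13.7·(0.070093) = 9.6027 kWh/t
Mill draw = 9.6027 × 1282.9 = 12319.3 kW

P = 12319.3 kW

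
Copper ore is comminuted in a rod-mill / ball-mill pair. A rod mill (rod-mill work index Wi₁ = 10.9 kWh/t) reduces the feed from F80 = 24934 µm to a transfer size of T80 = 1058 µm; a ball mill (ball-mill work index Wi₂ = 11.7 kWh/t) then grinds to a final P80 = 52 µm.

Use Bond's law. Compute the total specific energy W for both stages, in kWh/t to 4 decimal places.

W = 10 Wi (P80^-0.5 − F80^-0.5)
Stage 1 (24934→1058 µm, Wi₁=10.9): W₁ = 10·10.9·(0.030744 − 0.006333) = 2.6608 kWh/t
Stage 2 (1058→52 µm, Wi₂=11.7): W₂ = 10·11.7·(0.138675 − 0.030744) = 12.6280 kWh/t
W = W₁ + W₂ = 2.6608 + 12.6280 = 15.2887 kWh/t

W = 15.2887 kWh/t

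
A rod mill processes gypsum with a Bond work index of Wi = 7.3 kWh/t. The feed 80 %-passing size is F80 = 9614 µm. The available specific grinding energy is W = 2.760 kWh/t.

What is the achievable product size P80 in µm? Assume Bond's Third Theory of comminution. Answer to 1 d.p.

P80 = 433.9 µm

W = 10·Wi·(P80^(-½) − F80^(-½))
P80^(−½) = W/(10 Wi) + F80^(−½)
  = 2.7600/(10·7.3) + 1/√9614 = 0.037808 + 0.010199 = 0.048007
P80 = (1/0.048007)² = 20.8303² = 433.90 µm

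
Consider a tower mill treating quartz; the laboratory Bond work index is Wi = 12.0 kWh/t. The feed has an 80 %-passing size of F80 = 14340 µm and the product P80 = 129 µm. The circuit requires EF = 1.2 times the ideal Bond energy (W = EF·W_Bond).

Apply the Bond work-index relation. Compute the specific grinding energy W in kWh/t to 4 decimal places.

W = 10·Wi·[P80^(−½) − F80^(−½)]
1/√129 = 0.088045;  1/√14340 = 0.008351
W = 10·12.0·(0.088045 − 0.008351) = 9.5633 kWh/t
W_actual = 1.2 × 9.5633 = 11.4760 kWh/t

W = 11.4760 kWh/t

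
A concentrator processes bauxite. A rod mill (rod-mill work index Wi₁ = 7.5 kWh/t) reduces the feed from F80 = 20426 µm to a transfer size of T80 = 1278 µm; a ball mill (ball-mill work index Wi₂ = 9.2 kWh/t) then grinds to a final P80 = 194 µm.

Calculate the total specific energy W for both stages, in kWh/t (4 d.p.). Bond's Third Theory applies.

W = 5.6049 kWh/t

W = 10 Wi (1/√P80 − 1/√F80)  [Bond]
Stage 1 (20426→1278 µm, Wi₁=7.5): W₁ = 10·7.5·(0.027973 − 0.006997) = 1.5732 kWh/t
Stage 2 (1278→194 µm, Wi₂=9.2): W₂ = 10·9.2·(0.071796 − 0.027973) = 4.0317 kWh/t
W = W₁ + W₂ = 1.5732 + 4.0317 = 5.6049 kWh/t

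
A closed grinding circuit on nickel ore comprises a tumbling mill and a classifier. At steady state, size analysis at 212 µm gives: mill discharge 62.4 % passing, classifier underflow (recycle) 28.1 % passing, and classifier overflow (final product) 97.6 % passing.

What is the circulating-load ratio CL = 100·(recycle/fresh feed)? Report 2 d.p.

CL = 102.62 %

Classifier node, passing 212 µm:
Fd + Rd = Ru + Fo ⇒ R/F = (o−d)/(d−u)
r = (97.6 − 62.4)/(62.4 − 28.1) = 35.2/34.3 = 1.0262
CL = 100·r = 102.62 %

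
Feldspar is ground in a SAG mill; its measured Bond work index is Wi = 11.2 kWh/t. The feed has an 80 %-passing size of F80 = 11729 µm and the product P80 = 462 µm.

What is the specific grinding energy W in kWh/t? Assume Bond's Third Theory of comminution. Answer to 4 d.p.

W = 10 Wi / √P80 − 10 Wi / √F80
1/√462 = 0.046524;  1/√11729 = 0.009234
W = 10·11.2·(0.046524 − 0.009234) = 4.1766 kWh/t

W = 4.1766 kWh/t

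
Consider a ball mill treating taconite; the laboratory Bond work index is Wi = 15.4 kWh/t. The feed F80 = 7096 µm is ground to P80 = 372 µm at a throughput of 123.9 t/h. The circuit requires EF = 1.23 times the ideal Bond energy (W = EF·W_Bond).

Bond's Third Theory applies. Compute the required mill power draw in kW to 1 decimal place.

W = 10 Wi / √P80 − 10 Wi / √F80
W = 10·15.4·(1/√372 − 1/√7096) = 10·15.4·(0.039976) = 6.1564 kWh/t
With EF = 1.23: W = 6.1564·1.23 = 7.5723 kWh/t
Mill draw = 7.5723 × 123.9 = 938.2 kW

P = 938.2 kW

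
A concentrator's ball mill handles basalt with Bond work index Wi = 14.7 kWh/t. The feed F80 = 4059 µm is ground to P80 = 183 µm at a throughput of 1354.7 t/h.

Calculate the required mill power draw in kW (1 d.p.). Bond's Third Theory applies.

P = 11595.2 kW

Bond:  W = 10 Wi (1/√P − 1/√F)
W = 10·14.7·(1/√183 − 1/√4059) = 10·14.7·(0.058226) = 8.5592 kWh/t
P_mill = W·ṁ = 8.5592·1354.7 = 11595.2 kW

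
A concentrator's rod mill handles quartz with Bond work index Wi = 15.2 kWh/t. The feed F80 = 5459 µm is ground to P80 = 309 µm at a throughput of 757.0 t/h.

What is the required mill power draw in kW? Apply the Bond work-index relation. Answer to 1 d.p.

W_Bond = 10·Wi·(1/√P₈₀ − 1/√F₈₀)
W = 10·15.2·(1/√309 − 1/√5459) = 10·15.2·(0.043353) = 6.5897 kWh/t
P = W·T = 6.5897·757.0 = 4988.4 kW

P = 4988.4 kW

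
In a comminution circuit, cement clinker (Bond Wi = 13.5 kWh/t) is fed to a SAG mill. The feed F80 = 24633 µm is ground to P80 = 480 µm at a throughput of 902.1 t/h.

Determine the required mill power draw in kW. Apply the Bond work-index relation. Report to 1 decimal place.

P = 4782.7 kW

Bond: W = 10·Wi·(1/√P80 − 1/√F80)
W = 10·13.5·(1/√480 − 1/√24633) = 10·13.5·(0.039272) = 5.3017 kWh/t
Power = W × throughput = 5.3017 kWh/t × 902.1 t/h = 4782.7 kW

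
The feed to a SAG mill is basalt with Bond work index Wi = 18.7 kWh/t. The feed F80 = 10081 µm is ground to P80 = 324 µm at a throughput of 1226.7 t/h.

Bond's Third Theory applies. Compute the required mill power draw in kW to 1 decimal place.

P = 10459.4 kW

W = 10 Wi / √P80 − 10 Wi / √F80
W = 10·18.7·(1/√324 − 1/√10081) = 10·18.7·(0.045596) = 8.5264 kWh/t
Mill draw = 8.5264 × 1226.7 = 10459.4 kW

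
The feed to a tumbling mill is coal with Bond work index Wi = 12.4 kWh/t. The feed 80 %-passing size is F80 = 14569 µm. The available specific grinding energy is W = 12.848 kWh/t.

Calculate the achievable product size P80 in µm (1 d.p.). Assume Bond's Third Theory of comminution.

Bond: W = 10·Wi·(1/√P80 − 1/√F80)
P80^(−½) = W/(10 Wi) + F80^(−½)
  = 12.8480/(10·12.4) + 1/√14569 = 0.103613 + 0.008285 = 0.111898
P80 = (1/0.111898)² = 8.9367² = 79.87 µm

P80 = 79.9 µm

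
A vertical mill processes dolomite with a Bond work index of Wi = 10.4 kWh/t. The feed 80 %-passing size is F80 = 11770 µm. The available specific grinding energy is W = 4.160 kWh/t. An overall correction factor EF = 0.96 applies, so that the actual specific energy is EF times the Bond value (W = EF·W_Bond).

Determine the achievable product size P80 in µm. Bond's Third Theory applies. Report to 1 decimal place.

Bond:  W = 10 Wi (1/√P − 1/√F)
W_Bond = W / EF = 4.160 / 0.96 = 4.3333 kWh/t
1/√P80 = 1/√F80 + W_Bond/(10·Wi)
  = 4.3333/(10·10.4) + 1/√11770 = 0.041667 + 0.009217 = 0.050884
P80 = (1/0.050884)² = 19.6525² = 386.22 µm

P80 = 386.2 µm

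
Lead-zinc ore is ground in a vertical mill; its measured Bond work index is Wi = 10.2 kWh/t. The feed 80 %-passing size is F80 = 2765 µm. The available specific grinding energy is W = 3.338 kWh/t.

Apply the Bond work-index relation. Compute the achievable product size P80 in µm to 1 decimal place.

W_Bond = 10·Wi·(1/√P₈₀ − 1/√F₈₀)
⇒ 1/√P80 = W/(10·Wi) + 1/√F80
  = 3.3380/(10·10.2) + 1/√2765 = 0.032725 + 0.019017 = 0.051743
P80 = (1/0.051743)² = 19.3263² = 373.51 µm

P80 = 373.5 µm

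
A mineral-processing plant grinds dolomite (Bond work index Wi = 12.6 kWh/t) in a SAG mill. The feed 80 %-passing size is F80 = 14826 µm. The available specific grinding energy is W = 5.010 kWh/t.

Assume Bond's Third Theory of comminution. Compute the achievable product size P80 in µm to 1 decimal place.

P80 = 434.5 µm

W_Bond = 10·Wi·(1/√P₈₀ − 1/√F₈₀)
P80^(−½) = W/(10 Wi) + F80^(−½)
  = 5.0100/(10·12.6) + 1/√14826 = 0.039762 + 0.008213 = 0.047975
P80 = (1/0.047975)² = 20.8443² = 434.49 µm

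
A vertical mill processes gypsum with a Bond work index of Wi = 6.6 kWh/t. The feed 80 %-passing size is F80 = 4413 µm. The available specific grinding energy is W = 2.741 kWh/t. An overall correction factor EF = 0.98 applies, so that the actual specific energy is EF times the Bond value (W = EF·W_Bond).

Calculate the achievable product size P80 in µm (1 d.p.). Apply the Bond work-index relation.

W_Bond = 10·Wi·(1/√P₈₀ − 1/√F₈₀)
W_Bond = W / EF = 2.741 / 0.98 = 2.7969 kWh/t
1/√P80 = 1/√F80 + W_Bond/(10·Wi)
  = 2.7969/(10·6.6) + 1/√4413 = 0.042378 + 0.015053 = 0.057431
P80 = (1/0.057431)² = 17.4121² = 303.18 µm

P80 = 303.2 µm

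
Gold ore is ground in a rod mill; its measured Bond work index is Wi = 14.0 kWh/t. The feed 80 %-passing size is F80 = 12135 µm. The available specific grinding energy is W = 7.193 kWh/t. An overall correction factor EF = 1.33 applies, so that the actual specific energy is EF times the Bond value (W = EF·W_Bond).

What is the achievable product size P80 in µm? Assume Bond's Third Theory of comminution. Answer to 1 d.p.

P80 = 439.4 µm

W = 10 Wi / √P80 − 10 Wi / √F80
W_Bond = W / EF = 7.193 / 1.33 = 5.4083 kWh/t
P80^(−½) = W_Bond/(10 Wi) + F80^(−½)
  = 5.4083/(10·14.0) + 1/√12135 = 0.038631 + 0.009078 = 0.047708
P80 = (1/0.047708)² = 20.9607² = 439.35 µm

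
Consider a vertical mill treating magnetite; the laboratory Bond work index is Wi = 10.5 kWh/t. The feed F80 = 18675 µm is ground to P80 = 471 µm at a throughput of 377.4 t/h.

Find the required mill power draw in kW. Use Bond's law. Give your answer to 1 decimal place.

Bond:  W = 10 Wi (1/√P − 1/√F)
W = 10·10.5·(1/√471 − 1/√18675) = 10·10.5·(0.038760) = 4.0698 kWh/t
P = W·T = 4.0698·377.4 = 1535.9 kW

P = 1535.9 kW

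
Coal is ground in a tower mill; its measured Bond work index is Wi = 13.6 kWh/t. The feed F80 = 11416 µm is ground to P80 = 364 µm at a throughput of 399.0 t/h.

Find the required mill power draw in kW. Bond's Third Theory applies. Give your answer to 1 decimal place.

W = 10 Wi / √P80 − 10 Wi / √F80
W = 10·13.6·(1/√364 − 1/√11416) = 10·13.6·(0.043055) = 5.8555 kWh/t
Power = W × throughput = 5.8555 kWh/t × 399.0 t/h = 2336.3 kW

P = 2336.3 kW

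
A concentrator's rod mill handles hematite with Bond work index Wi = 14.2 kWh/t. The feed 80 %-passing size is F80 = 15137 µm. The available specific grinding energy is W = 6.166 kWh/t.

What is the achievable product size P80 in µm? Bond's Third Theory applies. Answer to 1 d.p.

P80 = 376.3 µm

W = 10·Wi·(P80^(-½) − F80^(-½))
⇒ 1/√P80 = W/(10 Wi) + 1/√F80
  = 6.1660/(10·14.2) + 1/√15137 = 0.043423 + 0.008128 = 0.051550
P80 = (1/0.051550)² = 19.3985² = 376.30 µm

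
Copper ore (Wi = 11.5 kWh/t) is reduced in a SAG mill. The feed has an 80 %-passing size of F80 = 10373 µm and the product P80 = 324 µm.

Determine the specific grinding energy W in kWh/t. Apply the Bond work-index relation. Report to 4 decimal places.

W = 5.2598 kWh/t

W = 10 Wi (P80^-0.5 − F80^-0.5)
1/√324 = 0.055556;  1/√10373 = 0.009819
W = 10·11.5·(0.055556 − 0.009819) = 5.2598 kWh/t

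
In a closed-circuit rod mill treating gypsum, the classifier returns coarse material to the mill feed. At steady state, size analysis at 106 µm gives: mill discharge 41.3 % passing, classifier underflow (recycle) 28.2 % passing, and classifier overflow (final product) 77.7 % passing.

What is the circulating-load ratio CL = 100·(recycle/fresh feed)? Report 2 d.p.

Balance %-passing 106 µm (r = R/F):
(1+r)·d = r·u + o ⇒ r = (o−d)/(d−u)
r = (77.7 − 41.3)/(41.3 − 28.2) = 36.4/13.1 = 2.7786
CL = 100·r = 277.86 %

CL = 277.86 %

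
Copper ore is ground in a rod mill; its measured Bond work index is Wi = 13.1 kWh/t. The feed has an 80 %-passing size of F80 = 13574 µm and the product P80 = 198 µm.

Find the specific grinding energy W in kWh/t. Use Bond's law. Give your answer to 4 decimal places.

Bond: W = 10·Wi·(1/√P80 − 1/√F80)
1/√198 = 0.071067;  1/√13574 = 0.008583
W = 10·13.1·(0.071067 − 0.008583) = 8.1854 kWh/t

W = 8.1854 kWh/t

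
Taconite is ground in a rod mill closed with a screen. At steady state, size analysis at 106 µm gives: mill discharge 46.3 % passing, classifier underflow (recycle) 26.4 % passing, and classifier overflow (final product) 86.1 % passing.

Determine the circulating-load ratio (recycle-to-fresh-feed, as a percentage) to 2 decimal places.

Classifier node, passing 106 µm:
Fd + Rd = Ru + Fo ⇒ R/F = (o−d)/(d−u)
r = (86.1 − 46.3)/(46.3 − 26.4) = 39.8/19.9 = 2.0000
CL = 100·r = 200.00 %

CL = 200.00 %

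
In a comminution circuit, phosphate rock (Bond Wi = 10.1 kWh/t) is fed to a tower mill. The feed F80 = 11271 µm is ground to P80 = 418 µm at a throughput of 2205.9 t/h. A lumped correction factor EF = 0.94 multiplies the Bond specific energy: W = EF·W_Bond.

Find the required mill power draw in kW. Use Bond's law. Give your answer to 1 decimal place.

P = 8270.8 kW

W = 10 Wi (1/√P80 − 1/√F80)  [Bond]
W = 10·10.1·(1/√418 − 1/√11271) = 10·10.1·(0.039492) = 3.9887 kWh/t
With EF = 0.94: W = 3.9887·0.94 = 3.7494 kWh/t
P_mill = W·ṁ = 3.7494·2205.9 = 8270.8 kW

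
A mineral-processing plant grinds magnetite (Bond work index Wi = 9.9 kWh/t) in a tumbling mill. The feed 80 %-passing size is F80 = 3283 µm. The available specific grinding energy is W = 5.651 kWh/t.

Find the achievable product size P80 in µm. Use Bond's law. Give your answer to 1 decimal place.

Bond: W = 10·Wi·(1/√P80 − 1/√F80)
P80^(−½) = W/(10 Wi) + F80^(−½)
  = 5.6510/(10·9.9) + 1/√3283 = 0.057081 + 0.017453 = 0.074534
P80 = (1/0.074534)² = 13.4168² = 180.01 µm

P80 = 180.0 µm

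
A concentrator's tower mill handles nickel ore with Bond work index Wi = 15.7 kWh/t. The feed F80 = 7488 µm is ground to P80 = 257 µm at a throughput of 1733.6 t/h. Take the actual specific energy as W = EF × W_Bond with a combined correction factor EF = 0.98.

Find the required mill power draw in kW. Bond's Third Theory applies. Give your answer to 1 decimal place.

W = 10 Wi (1/√P80 − 1/√F80)  [Bond]
W = 10·15.7·(1/√257 − 1/√7488) = 10·15.7·(0.050822) = 7.9791 kWh/t
With EF = 0.98: W = 7.9791·0.98 = 7.8195 kWh/t
Power = W × throughput = 7.8195 kWh/t × 1733.6 t/h = 13555.8 kW

P = 13555.8 kW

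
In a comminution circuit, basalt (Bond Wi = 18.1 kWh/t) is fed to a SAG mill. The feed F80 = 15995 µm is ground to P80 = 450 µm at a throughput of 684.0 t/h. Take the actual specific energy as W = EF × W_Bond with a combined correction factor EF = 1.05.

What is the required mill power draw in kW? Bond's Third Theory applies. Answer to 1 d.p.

P = 5100.1 kW

W = 10 Wi (1/√P80 − 1/√F80)  [Bond]
W = 10·18.1·(1/√450 − 1/√15995) = 10·18.1·(0.039234) = 7.1013 kWh/t
Apply correction: 7.1013 × 1.05 = 7.4563 kWh/t
P_mill = W·ṁ = 7.4563·684.0 = 5100.1 kW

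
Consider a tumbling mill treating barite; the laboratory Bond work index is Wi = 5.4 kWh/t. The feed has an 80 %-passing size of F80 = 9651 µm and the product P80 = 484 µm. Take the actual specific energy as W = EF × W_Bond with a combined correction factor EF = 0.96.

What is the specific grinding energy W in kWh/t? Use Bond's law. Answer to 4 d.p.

W = 10·Wi·[P80^(−½) − F80^(−½)]
1/√484 = 0.045455;  1/√9651 = 0.010179
W = 10·5.4·(0.045455 − 0.010179) = 1.9049 kWh/t
W_actual = 0.96 × 1.9049 = 1.8287 kWh/t

W = 1.8287 kWh/t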